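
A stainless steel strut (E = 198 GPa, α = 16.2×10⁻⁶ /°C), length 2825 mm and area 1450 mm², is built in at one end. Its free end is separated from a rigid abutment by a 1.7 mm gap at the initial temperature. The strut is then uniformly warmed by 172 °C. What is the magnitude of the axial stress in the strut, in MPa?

σ ≈ 433 MPa (compressive)

Unrestrained expansion: δ_free = αΔT L = 16.2×10⁻⁶ × 172 × 2825 = 7.872 mm.
This exceeds the 1.7 mm gap, so the wall pushes back. The portion of expansion that must be recovered elastically is δ_free − gap = 7.872 − 1.7 = 6.172 mm.
That suppressed elongation corresponds to σ = E·Δ/L = 198×10³ × 6.172/2825 = 432.6 MPa.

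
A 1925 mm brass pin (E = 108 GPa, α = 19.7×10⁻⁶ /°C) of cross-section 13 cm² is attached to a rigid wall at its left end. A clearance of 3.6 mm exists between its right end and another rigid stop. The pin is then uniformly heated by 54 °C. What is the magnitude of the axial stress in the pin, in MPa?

Unrestrained expansion: δ_free = αΔT L = 19.7×10⁻⁶ × 54 × 1925 = 2.048 mm.
Since δ_free = 2.05 mm is less than the 3.6 mm gap, the pin never touches the wall. No axial force develops.

σ ≈ 0 MPa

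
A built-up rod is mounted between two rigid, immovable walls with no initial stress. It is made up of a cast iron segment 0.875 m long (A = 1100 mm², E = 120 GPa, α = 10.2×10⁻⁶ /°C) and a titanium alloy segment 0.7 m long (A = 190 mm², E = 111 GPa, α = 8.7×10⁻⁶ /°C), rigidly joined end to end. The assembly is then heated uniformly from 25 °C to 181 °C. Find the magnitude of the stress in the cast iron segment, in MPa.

σ ≈ 53.5 MPa (compressive)

With the walls removed the bar would change length by δ_free = Σ αᵢΔT Lᵢ = 10.2×10⁻⁶×156×875 + 8.7×10⁻⁶×156×700 = 2.342 mm.
Since the ends are fixed, an axial force P builds up, equal in every segment, with P · Σ Lᵢ/(AᵢEᵢ) = δ_free.
Σ Lᵢ/(AᵢEᵢ) = 875/(1100×120×10³) + 700/(190×111×10³) = 3.982×10⁻⁵ mm/N.
So P = 2.342 / 3.982×10⁻⁵ = 58.82 kN, compressive.
σ_{cast iron} = P / A = 58820 / 1100 = 53.48 MPa.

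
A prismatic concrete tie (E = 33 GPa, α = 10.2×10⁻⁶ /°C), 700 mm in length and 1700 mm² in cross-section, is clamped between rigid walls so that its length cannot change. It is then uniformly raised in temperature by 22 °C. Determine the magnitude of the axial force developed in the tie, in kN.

P ≈ 12.6 kN (compressive)

The ends cannot move, so σ = EαΔT = 33×10³ × 10.2×10⁻⁶ × 22 = 7.405 MPa.
Axial force P = σA = 7.405 × 1700 = 12590 N = 12.59 kN, compressive.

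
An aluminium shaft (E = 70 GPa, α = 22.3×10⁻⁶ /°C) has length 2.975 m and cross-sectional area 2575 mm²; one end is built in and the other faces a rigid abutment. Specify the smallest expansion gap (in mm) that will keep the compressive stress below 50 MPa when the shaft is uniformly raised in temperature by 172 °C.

g ≈ 9.29 mm

With no wall the shaft would lengthen by αΔT L = 22.3×10⁻⁶ × 172 × 2975 = 11.41 mm.
A stress of 50 MPa corresponds to the wall pushing the shaft back by σL/E = 50×2975/(70×10³) = 2.125 mm.
So the gap has to take up the difference, g_min = δ_free − σL/E = 11.41 − 2.125 = 9.286 mm.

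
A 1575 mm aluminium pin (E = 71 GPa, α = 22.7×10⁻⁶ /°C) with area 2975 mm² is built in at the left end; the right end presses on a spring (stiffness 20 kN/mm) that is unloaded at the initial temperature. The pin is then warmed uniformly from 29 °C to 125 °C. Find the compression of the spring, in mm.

δ ≈ 2.99 mm

If the spring were absent the pin would lengthen by αΔT L = 22.7×10⁻⁶ × 96 × 1575 = 3.432 mm.
Let P be the compressive force at the spring. The pin shortens elastically by PL/(AE) and the spring compresses by P/k; together these equal δ_free.
P [ L/(AE) + 1/k ] = δ_free → P [ 1575/(2975×71×10³) + 1/(20×10³) ] = 3.432.
P = 3.432 / 5.746×10⁻⁵ = 59740 N.
Spring compression = P/k = 59740/(20×10³) = 2.987 mm.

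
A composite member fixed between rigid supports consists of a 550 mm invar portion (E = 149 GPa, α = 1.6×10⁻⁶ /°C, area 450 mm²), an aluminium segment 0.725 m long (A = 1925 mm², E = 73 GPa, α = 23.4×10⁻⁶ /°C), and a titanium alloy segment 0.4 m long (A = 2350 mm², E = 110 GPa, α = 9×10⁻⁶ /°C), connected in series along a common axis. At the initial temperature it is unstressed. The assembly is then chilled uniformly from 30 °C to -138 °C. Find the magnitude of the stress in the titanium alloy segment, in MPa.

With the walls removed the bar would change length by δ_free = Σ αᵢΔT Lᵢ = 1.6×10⁻⁶×168×550 + 23.4×10⁻⁶×168×725 + 9×10⁻⁶×168×400 = 3.603 mm.
The rigid supports impose zero overall length change; the single axial force P common to all segments must satisfy P Σ Lᵢ/(AᵢEᵢ) = δ_free.
The series flexibility is Σ Lᵢ/(AᵢEᵢ) = 550/(450×149×10³) + 725/(1925×73×10³) + 400/(2350×110×10³) = 1.491×10⁻⁵ mm/N.
So P = 3.603 / 1.491×10⁻⁵ = 241.6 kN, tensile.
σ_{titanium alloy} = P / A = 241600 / 2350 = 102.8 MPa.

σ ≈ 103 MPa (tensile)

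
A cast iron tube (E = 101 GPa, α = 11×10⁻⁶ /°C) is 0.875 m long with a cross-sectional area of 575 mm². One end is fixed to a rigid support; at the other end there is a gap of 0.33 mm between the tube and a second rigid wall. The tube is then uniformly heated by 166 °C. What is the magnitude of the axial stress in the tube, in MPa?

σ ≈ 146 MPa (compressive)

Free thermal elongation = αΔT L = 11×10⁻⁶ × 166 × 875 = 1.598 mm.
The gap closes (δ_free > 0.33 mm) and the wall then resists a further 1.598 − 0.33 = 1.268 mm of expansion.
Compatibility: PL/(AE) = 1.268 mm, so σ = P/A = E × (1.268/875) = 146.3 MPa.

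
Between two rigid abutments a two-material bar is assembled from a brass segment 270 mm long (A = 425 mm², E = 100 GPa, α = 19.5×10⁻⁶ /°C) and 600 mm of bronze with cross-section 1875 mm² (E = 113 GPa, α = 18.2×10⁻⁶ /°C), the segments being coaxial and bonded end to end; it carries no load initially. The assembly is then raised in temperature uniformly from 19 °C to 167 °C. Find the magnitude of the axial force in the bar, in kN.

With the walls removed the bar would change length by δ_free = Σ αᵢΔT Lᵢ = 19.5×10⁻⁶×148×270 + 18.2×10⁻⁶×148×600 = 2.395 mm.
Since the ends are fixed, an axial force P builds up, equal in every segment, with P · Σ Lᵢ/(AᵢEᵢ) = δ_free.
Σ Lᵢ/(AᵢEᵢ) = 270/(425×100×10³) + 600/(1875×113×10³) = 9.185×10⁻⁶ mm/N.
Hence P = δ_free / Σ(L/AE) = 2.395/9.185×10⁻⁶ = 260.8 kN (compressive).

P ≈ 261 kN (compressive)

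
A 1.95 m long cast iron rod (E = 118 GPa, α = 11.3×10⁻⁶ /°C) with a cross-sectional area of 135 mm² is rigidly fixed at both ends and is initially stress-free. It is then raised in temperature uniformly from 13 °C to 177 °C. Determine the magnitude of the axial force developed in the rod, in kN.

The ends cannot move, so σ = EαΔT = 118×10³ × 11.3×10⁻⁶ × 164 = 218.7 MPa.
Axial force P = σA = 218.7 × 135 = 29520 N = 29.52 kN, compressive.

P ≈ 29.5 kN (compressive)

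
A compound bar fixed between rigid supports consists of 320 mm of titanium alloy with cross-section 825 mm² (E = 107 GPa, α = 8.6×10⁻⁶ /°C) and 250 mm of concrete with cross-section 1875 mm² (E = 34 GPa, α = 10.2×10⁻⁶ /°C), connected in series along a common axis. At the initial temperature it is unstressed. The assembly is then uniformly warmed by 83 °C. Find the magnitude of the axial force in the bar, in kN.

If the supports were absent, the total length change would be Σ αᵢΔT Lᵢ = 8.6×10⁻⁶×83×320 + 10.2×10⁻⁶×83×250 = 0.4401 mm.
Since the ends are fixed, an axial force P builds up, equal in every segment, with P · Σ Lᵢ/(AᵢEᵢ) = δ_free.
The series flexibility is Σ Lᵢ/(AᵢEᵢ) = 320/(825×107×10³) + 250/(1875×34×10³) = 7.547×10⁻⁶ mm/N.
P = 0.4401 / 7.547×10⁻⁶ = 58310 N = 58.31 kN, compressive.

P ≈ 58.3 kN (compressive)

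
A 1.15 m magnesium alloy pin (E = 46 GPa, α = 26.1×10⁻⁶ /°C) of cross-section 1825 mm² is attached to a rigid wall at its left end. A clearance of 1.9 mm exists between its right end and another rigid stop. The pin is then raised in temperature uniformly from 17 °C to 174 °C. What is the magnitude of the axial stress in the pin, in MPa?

Free thermal elongation = αΔT L = 26.1×10⁻⁶ × 157 × 1150 = 4.712 mm.
The gap closes (δ_free > 1.9 mm) and the wall then resists a further 4.712 − 1.9 = 2.812 mm of expansion.
Compatibility: PL/(AE) = 2.812 mm, so σ = P/A = E × (2.812/1150) = 112.5 MPa.

σ ≈ 112 MPa (compressive)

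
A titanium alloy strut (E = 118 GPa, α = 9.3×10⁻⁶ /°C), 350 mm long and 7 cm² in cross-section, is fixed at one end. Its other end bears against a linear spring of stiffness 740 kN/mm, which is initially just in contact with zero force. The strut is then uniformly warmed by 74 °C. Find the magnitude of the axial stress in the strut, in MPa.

σ ≈ 61.6 MPa (compressive)

The unrestrained thermal change is αΔT L = 9.3×10⁻⁶ × 74 × 350 = 0.2409 mm.
With a force P in the spring, the elastic change of the strut is PL/(AE) and that of the spring is P/k; compatibility requires their sum to equal δ_free.
P [ L/(AE) + 1/k ] = δ_free → P [ 350/(700×118×10³) + 1/(740×10³) ] = 0.2409.
P = 0.2409 / 5.589×10⁻⁶ = 43100 N.
σ = P/A = 43100/700 = 61.57 MPa.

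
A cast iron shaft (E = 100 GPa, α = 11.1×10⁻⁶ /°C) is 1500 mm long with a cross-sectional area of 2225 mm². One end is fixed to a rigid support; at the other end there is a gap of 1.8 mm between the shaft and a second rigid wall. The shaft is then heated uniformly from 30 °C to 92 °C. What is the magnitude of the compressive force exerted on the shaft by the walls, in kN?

P ≈ 0 kN

If the wall were absent the shaft would grow by αΔT L = 11.1×10⁻⁶ × 62 × 1500 = 1.032 mm.
Since δ_free = 1.03 mm is less than the 1.8 mm gap, the shaft never touches the wall. No axial force develops.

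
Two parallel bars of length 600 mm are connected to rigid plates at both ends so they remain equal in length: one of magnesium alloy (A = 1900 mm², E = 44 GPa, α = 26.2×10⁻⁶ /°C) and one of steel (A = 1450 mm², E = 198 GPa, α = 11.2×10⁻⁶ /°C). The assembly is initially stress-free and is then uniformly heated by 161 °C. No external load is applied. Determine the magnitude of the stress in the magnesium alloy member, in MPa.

σ ≈ 82.3 MPa (compressive)

Both members must finish at the same length. With the larger α, the magnesium alloy tends to over-expand; the plates restrain it, putting the magnesium alloy in compression and the steel in tension. With no external load the two internal forces are equal and opposite, magnitude P.
Setting the final lengths equal and cancelling L: (α₁ − α₂)ΔT = P/(A₁E₁) + P/(A₂E₂).
|α₁ − α₂|·ΔT = 15×10⁻⁶ × 161 = 0.002415.
1/(A₁E₁) + 1/(A₂E₂) = 1/(1900×44×10³) + 1/(1450×198×10³) = 1.544×10⁻⁸ N⁻¹.
So P = 0.002415 / 1.544×10⁻⁸ = 156.4 kN.
σ_{magnesium alloy} = P/A₁ = 156400/1900 = 82.3 MPa, compressive.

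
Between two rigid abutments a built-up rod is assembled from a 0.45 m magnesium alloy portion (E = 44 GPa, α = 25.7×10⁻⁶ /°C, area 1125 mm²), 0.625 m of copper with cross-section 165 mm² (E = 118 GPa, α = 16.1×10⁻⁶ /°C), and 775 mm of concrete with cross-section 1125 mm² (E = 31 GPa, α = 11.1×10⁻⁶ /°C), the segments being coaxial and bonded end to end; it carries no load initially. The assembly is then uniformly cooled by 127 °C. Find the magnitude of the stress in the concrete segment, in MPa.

With the walls removed the bar would change length by δ_free = Σ αᵢΔT Lᵢ = 25.7×10⁻⁶×127×450 + 16.1×10⁻⁶×127×625 + 11.1×10⁻⁶×127×775 = 3.839 mm.
The walls prevent any net length change, so an axial force P (same in every segment) develops. Compatibility: P · Σ Lᵢ/(AᵢEᵢ) = δ_free.
The series flexibility is Σ Lᵢ/(AᵢEᵢ) = 450/(1125×44×10³) + 625/(165×118×10³) + 775/(1125×31×10³) = 6.341×10⁻⁵ mm/N.
So P = 3.839 / 6.341×10⁻⁵ = 60.54 kN, tensile.
σ_{concrete} = P / A = 60540 / 1125 = 53.82 MPa.

σ ≈ 53.8 MPa (tensile)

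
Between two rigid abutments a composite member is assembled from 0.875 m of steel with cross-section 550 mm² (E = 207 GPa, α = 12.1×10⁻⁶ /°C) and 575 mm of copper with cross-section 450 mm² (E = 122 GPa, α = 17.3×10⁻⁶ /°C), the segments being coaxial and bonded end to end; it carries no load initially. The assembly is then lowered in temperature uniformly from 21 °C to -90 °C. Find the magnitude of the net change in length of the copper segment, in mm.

|ΔL| ≈ 0.211 mm

If the supports were absent, the total length change would be Σ αᵢΔT Lᵢ = 12.1×10⁻⁶×111×875 + 17.3×10⁻⁶×111×575 = 2.279 mm.
Since the ends are fixed, an axial force P builds up, equal in every segment, with P · Σ Lᵢ/(AᵢEᵢ) = δ_free.
Σ Lᵢ/(AᵢEᵢ) = 875/(550×207×10³) + 575/(450×122×10³) = 1.816×10⁻⁵ mm/N.
P = 2.279 / 1.816×10⁻⁵ = 125500 N = 125.5 kN, tensile.
For the copper segment, free thermal change = 17.3×10⁻⁶×111×575 = 1.104 mm and elastic change from P = 125500×575/(450×122×10³) = 1.315 mm; these oppose, so the net change is 0.211 mm (segment lengthens).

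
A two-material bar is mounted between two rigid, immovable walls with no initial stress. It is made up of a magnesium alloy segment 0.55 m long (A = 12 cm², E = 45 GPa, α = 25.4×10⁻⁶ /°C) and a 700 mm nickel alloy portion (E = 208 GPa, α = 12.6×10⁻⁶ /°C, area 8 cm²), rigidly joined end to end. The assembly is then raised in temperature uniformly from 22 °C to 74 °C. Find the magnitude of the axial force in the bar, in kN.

P ≈ 82.3 kN (compressive)

Free thermal expansion of the whole bar: Σ αᵢΔT Lᵢ = 25.4×10⁻⁶×52×550 + 12.6×10⁻⁶×52×700 = 1.185 mm.
Since the ends are fixed, an axial force P builds up, equal in every segment, with P · Σ Lᵢ/(AᵢEᵢ) = δ_free.
Σ Lᵢ/(AᵢEᵢ) = 550/(1200×45×10³) + 700/(800×208×10³) = 1.439×10⁻⁵ mm/N.
P = 1.185 / 1.439×10⁻⁵ = 82340 N = 82.34 kN, compressive.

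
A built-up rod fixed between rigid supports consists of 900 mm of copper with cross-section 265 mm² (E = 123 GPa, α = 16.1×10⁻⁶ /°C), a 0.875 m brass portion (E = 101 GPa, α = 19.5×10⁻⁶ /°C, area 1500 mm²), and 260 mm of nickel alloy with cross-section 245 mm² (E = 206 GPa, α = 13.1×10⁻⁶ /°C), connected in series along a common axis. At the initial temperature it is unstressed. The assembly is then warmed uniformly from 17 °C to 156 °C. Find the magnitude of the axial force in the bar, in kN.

P ≈ 126 kN (compressive)

With the walls removed the bar would change length by δ_free = Σ αᵢΔT Lᵢ = 16.1×10⁻⁶×139×900 + 19.5×10⁻⁶×139×875 + 13.1×10⁻⁶×139×260 = 4.859 mm.
The rigid supports impose zero overall length change; the single axial force P common to all segments must satisfy P Σ Lᵢ/(AᵢEᵢ) = δ_free.
The series flexibility is Σ Lᵢ/(AᵢEᵢ) = 900/(265×123×10³) + 875/(1500×101×10³) + 260/(245×206×10³) = 3.854×10⁻⁵ mm/N.
So P = 4.859 / 3.854×10⁻⁵ = 126.1 kN, compressive.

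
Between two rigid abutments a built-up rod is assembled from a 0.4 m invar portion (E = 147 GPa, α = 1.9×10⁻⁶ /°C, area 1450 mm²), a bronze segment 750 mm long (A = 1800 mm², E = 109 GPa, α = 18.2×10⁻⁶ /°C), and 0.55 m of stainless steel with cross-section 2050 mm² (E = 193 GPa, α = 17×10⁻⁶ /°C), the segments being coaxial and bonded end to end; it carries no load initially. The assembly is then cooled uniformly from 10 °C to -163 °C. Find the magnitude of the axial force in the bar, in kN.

P ≈ 580 kN (tensile)

If the supports were absent, the total length change would be Σ αᵢΔT Lᵢ = 1.9×10⁻⁶×173×400 + 18.2×10⁻⁶×173×750 + 17×10⁻⁶×173×550 = 4.11 mm.
The rigid supports impose zero overall length change; the single axial force P common to all segments must satisfy P Σ Lᵢ/(AᵢEᵢ) = δ_free.
Σ Lᵢ/(AᵢEᵢ) = 400/(1450×147×10³) + 750/(1800×109×10³) + 550/(2050×193×10³) = 7.089×10⁻⁶ mm/N.
P = 4.11 / 7.089×10⁻⁶ = 579800 N = 579.8 kN, tensile.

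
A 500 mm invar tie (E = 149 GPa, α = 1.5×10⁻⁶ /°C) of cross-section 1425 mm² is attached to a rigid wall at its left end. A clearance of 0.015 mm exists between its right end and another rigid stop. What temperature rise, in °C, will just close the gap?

ΔT ≈ 20 °C

The gap closes when αΔT L = 0.015 mm, since the tie is still unstressed at that instant.
ΔT = 0.015 / (1.5×10⁻⁶ × 500) = 20 °C.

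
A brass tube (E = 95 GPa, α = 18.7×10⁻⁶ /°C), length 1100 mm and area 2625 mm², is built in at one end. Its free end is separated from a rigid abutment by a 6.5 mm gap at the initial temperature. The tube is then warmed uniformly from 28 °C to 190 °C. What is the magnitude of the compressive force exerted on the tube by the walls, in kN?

Unrestrained expansion: δ_free = αΔT L = 18.7×10⁻⁶ × 162 × 1100 = 3.332 mm.
This is smaller than the 6.5 mm clearance, so the tube expands freely without reaching the stop — the stress is zero.

P ≈ 0 kN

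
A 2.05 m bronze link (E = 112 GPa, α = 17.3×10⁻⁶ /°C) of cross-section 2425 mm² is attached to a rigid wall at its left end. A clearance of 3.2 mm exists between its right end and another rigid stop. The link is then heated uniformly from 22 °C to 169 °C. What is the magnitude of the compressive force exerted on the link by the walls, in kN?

If the wall were absent the link would grow by αΔT L = 17.3×10⁻⁶ × 147 × 2050 = 5.213 mm.
The gap closes (δ_free > 3.2 mm) and the wall then resists a further 5.213 − 3.2 = 2.013 mm of expansion.
That suppressed elongation corresponds to σ = E·Δ/L = 112×10³ × 2.013/2050 = 110 MPa.
Force on the wall = σA = 110 × 2425 mm² = 266.7 kN.

P ≈ 267 kN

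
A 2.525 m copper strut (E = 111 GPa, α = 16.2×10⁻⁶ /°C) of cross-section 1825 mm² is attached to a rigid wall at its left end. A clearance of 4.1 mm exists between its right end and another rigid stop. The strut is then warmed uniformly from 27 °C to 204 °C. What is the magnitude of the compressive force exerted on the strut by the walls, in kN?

Free thermal elongation = αΔT L = 16.2×10⁻⁶ × 177 × 2525 = 7.24 mm.
After closing the 4.1 mm clearance, 7.24 − 4.1 = 3.14 mm of expansion remains to be suppressed by the wall.
So σ = E(δ_free − g)/L = 111×10³ × 3.14/2525 = 138 MPa.
Force on the wall = σA = 138 × 1825 mm² = 251.9 kN.

P ≈ 252 kN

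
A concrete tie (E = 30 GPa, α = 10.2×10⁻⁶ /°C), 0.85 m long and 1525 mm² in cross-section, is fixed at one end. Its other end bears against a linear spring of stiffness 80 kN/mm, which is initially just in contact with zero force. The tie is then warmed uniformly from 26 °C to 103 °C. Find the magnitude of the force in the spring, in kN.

Free thermal expansion: δ_free = αΔT L = 10.2×10⁻⁶ × 77 × 850 = 0.6676 mm.
With a force P in the spring, the elastic change of the tie is PL/(AE) and that of the spring is P/k; compatibility requires their sum to equal δ_free.
So P = δ_free / [L/(AE) + 1/k] = 0.6676 / [ 850/(1525×30×10³) + 1/(80×10³) ].
P = 0.6676 / 3.108×10⁻⁵ = 21480 N.

P ≈ 21.5 kN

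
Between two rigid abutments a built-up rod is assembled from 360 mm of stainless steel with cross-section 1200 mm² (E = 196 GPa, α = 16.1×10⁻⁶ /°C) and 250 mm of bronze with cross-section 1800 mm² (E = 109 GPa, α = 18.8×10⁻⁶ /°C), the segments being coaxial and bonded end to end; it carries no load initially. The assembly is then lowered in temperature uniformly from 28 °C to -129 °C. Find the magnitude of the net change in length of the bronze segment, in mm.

|ΔL| ≈ 0.0107 mm

Free thermal contraction of the whole bar: Σ αᵢΔT Lᵢ = 16.1×10⁻⁶×157×360 + 18.8×10⁻⁶×157×250 = 1.648 mm.
Since the ends are fixed, an axial force P builds up, equal in every segment, with P · Σ Lᵢ/(AᵢEᵢ) = δ_free.
Σ Lᵢ/(AᵢEᵢ) = 360/(1200×196×10³) + 250/(1800×109×10³) = 2.805×10⁻⁶ mm/N.
So P = 1.648 / 2.805×10⁻⁶ = 587.5 kN, tensile.
For the bronze segment, free thermal change = 18.8×10⁻⁶×157×250 = 0.7379 mm and elastic change from P = 587500×250/(1800×109×10³) = 0.7486 mm; these oppose, so the net change is 0.0107 mm (segment lengthens).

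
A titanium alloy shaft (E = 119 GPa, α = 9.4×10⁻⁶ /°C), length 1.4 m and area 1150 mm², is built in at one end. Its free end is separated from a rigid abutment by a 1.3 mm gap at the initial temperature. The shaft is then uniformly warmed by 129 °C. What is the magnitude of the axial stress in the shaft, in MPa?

σ ≈ 33.8 MPa (compressive)

Unrestrained expansion: δ_free = αΔT L = 9.4×10⁻⁶ × 129 × 1400 = 1.698 mm.
After closing the 1.3 mm clearance, 1.698 − 1.3 = 0.3976 mm of expansion remains to be suppressed by the wall.
Compatibility: PL/(AE) = 0.3976 mm, so σ = P/A = E × (0.3976/1400) = 33.8 MPa.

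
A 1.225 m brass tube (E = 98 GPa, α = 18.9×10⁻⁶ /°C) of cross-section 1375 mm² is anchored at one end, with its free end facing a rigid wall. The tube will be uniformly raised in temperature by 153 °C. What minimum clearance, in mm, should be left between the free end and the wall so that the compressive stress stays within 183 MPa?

Free expansion if unrestrained: δ_free = αΔT L = 18.9×10⁻⁶ × 153 × 1225 = 3.542 mm.
At the allowable stress the elastic shortening the wall may impose is σL/E = 183 × 1225 / (98×10³) = 2.288 mm.
So the gap has to take up the difference, g_min = δ_free − σL/E = 3.542 − 2.288 = 1.255 mm.

g ≈ 1.25 mm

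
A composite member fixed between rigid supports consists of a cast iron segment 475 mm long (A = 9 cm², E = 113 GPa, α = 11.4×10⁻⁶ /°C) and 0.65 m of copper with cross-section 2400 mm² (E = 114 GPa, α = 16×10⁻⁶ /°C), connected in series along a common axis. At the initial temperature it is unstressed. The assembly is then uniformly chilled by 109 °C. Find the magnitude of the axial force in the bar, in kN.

P ≈ 245 kN (tensile)

Free thermal contraction of the whole bar: Σ αᵢΔT Lᵢ = 11.4×10⁻⁶×109×475 + 16×10⁻⁶×109×650 = 1.724 mm.
Since the ends are fixed, an axial force P builds up, equal in every segment, with P · Σ Lᵢ/(AᵢEᵢ) = δ_free.
The series flexibility is Σ Lᵢ/(AᵢEᵢ) = 475/(900×113×10³) + 650/(2400×114×10³) = 7.046×10⁻⁶ mm/N.
P = 1.724 / 7.046×10⁻⁶ = 244600 N = 244.6 kN, tensile.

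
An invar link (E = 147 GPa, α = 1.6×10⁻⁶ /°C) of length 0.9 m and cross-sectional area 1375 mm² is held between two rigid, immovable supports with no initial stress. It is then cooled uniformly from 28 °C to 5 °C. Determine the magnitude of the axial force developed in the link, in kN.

Full restraint means ε = 0, so the stress is σ = EαΔT = 147×10³ × 1.6×10⁻⁶ × 23 = 5.41 MPa.
P = AEαΔT = 1375 × 147×10³ × 1.6×10⁻⁶ × 23 = 7.438 kN (tensile).

P ≈ 7.44 kN (tensile)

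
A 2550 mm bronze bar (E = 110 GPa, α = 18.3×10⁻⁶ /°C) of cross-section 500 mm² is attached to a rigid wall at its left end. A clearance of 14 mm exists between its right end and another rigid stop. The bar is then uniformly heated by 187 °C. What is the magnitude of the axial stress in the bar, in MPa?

Unrestrained expansion: δ_free = αΔT L = 18.3×10⁻⁶ × 187 × 2550 = 8.726 mm.
Since δ_free = 8.73 mm is less than the 14 mm gap, the bar never touches the wall. No axial force develops.

σ ≈ 0 MPa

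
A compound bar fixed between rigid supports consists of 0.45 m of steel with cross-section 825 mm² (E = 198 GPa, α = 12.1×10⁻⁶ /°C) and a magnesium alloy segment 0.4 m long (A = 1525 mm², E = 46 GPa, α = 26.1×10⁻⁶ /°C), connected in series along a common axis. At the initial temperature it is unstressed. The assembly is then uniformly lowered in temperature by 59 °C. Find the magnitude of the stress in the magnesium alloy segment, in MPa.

Free thermal contraction of the whole bar: Σ αᵢΔT Lᵢ = 12.1×10⁻⁶×59×450 + 26.1×10⁻⁶×59×400 = 0.9372 mm.
The walls prevent any net length change, so an axial force P (same in every segment) develops. Compatibility: P · Σ Lᵢ/(AᵢEᵢ) = δ_free.
Σ Lᵢ/(AᵢEᵢ) = 450/(825×198×10³) + 400/(1525×46×10³) = 8.457×10⁻⁶ mm/N.
Hence P = δ_free / Σ(L/AE) = 0.9372/8.457×10⁻⁶ = 110.8 kN (tensile).
σ_{magnesium alloy} = P / A = 110800 / 1525 = 72.67 MPa.

σ ≈ 72.7 MPa (tensile)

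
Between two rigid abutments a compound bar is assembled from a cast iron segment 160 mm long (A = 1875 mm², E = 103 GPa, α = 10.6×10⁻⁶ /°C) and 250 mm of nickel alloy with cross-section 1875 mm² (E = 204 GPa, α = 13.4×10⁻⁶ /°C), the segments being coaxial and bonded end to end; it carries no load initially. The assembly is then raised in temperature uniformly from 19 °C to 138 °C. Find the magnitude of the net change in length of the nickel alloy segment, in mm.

|ΔL| ≈ 0.134 mm

If the supports were absent, the total length change would be Σ αᵢΔT Lᵢ = 10.6×10⁻⁶×119×160 + 13.4×10⁻⁶×119×250 = 0.6005 mm.
Since the ends are fixed, an axial force P builds up, equal in every segment, with P · Σ Lᵢ/(AᵢEᵢ) = δ_free.
Σ Lᵢ/(AᵢEᵢ) = 160/(1875×103×10³) + 250/(1875×204×10³) = 1.482×10⁻⁶ mm/N.
P = 0.6005 / 1.482×10⁻⁶ = 405200 N = 405.2 kN, compressive.
For the nickel alloy segment, free thermal change = 13.4×10⁻⁶×119×250 = 0.3987 mm and elastic change from P = 405200×250/(1875×204×10³) = 0.2648 mm; these oppose, so the net change is 0.134 mm (segment lengthens).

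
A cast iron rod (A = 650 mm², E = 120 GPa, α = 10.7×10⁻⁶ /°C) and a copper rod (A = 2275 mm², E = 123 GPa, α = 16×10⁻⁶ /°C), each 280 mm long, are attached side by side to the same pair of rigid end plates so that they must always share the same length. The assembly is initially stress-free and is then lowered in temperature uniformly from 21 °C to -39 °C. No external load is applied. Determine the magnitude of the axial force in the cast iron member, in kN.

Both members must finish at the same length. With the larger α, the copper tends to over-contract; the plates restrain it, putting the copper in tension and the cast iron in compression. With no external load the two internal forces are equal and opposite, magnitude P.
Equating the net (thermal + elastic) strains gives |α₁ − α₂|·ΔT = P·[1/(A₁E₁) + 1/(A₂E₂)].
|α₁ − α₂|·ΔT = 5.3×10⁻⁶ × 60 = 0.000318.
1/(A₁E₁) + 1/(A₂E₂) = 1/(650×120×10³) + 1/(2275×123×10³) = 1.639×10⁻⁸ N⁻¹.
P = 0.000318 / 1.639×10⁻⁸ = 19400 N = 19.4 kN.

P ≈ 19.4 kN (compressive in the cast iron)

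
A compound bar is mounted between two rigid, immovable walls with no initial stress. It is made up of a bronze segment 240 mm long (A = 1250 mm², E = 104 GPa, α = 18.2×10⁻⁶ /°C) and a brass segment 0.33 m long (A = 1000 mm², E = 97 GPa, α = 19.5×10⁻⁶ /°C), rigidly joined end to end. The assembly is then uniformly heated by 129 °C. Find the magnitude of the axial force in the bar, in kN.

If the supports were absent, the total length change would be Σ αᵢΔT Lᵢ = 18.2×10⁻⁶×129×240 + 19.5×10⁻⁶×129×330 = 1.394 mm.
The walls prevent any net length change, so an axial force P (same in every segment) develops. Compatibility: P · Σ Lᵢ/(AᵢEᵢ) = δ_free.
Σ Lᵢ/(AᵢEᵢ) = 240/(1250×104×10³) + 330/(1000×97×10³) = 5.248×10⁻⁶ mm/N.
Hence P = δ_free / Σ(L/AE) = 1.394/5.248×10⁻⁶ = 265.5 kN (compressive).

P ≈ 266 kN (compressive)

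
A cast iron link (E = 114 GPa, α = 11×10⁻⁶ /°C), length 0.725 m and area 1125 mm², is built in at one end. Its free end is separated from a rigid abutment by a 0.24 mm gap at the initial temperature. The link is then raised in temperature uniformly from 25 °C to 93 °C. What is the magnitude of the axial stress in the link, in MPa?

σ ≈ 47.5 MPa (compressive)

Unrestrained expansion: δ_free = αΔT L = 11×10⁻⁶ × 68 × 725 = 0.5423 mm.
The gap closes (δ_free > 0.24 mm) and the wall then resists a further 0.5423 − 0.24 = 0.3023 mm of expansion.
So σ = E(δ_free − g)/L = 114×10³ × 0.3023/725 = 47.53 MPa.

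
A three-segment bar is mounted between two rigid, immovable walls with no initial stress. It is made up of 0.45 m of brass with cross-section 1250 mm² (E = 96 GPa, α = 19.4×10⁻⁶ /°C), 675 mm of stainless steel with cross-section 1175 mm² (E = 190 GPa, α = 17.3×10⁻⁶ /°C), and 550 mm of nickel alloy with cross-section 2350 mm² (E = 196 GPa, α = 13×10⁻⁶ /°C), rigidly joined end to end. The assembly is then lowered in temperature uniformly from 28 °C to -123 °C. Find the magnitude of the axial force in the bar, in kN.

P ≈ 522 kN (tensile)

Free thermal contraction of the whole bar: Σ αᵢΔT Lᵢ = 19.4×10⁻⁶×151×450 + 17.3×10⁻⁶×151×675 + 13×10⁻⁶×151×550 = 4.161 mm.
Since the ends are fixed, an axial force P builds up, equal in every segment, with P · Σ Lᵢ/(AᵢEᵢ) = δ_free.
Σ Lᵢ/(AᵢEᵢ) = 450/(1250×96×10³) + 675/(1175×190×10³) + 550/(2350×196×10³) = 7.968×10⁻⁶ mm/N.
P = 4.161 / 7.968×10⁻⁶ = 522300 N = 522.3 kN, tensile.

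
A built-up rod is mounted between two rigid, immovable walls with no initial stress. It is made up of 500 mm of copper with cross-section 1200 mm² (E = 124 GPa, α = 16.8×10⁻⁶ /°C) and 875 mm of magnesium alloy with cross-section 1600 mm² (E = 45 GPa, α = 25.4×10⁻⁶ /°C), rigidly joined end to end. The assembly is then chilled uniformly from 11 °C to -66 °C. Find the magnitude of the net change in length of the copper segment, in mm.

|ΔL| ≈ 0.136 mm

With the walls removed the bar would change length by δ_free = Σ αᵢΔT Lᵢ = 16.8×10⁻⁶×77×500 + 25.4×10⁻⁶×77×875 = 2.358 mm.
The walls prevent any net length change, so an axial force P (same in every segment) develops. Compatibility: P · Σ Lᵢ/(AᵢEᵢ) = δ_free.
Σ Lᵢ/(AᵢEᵢ) = 500/(1200×124×10³) + 875/(1600×45×10³) = 1.551×10⁻⁵ mm/N.
P = 2.358 / 1.551×10⁻⁵ = 152000 N = 152 kN, tensile.
For the copper segment, free thermal change = 16.8×10⁻⁶×77×500 = 0.6468 mm and elastic change from P = 152000×500/(1200×124×10³) = 0.5108 mm; these oppose, so the net change is 0.136 mm (segment shortens).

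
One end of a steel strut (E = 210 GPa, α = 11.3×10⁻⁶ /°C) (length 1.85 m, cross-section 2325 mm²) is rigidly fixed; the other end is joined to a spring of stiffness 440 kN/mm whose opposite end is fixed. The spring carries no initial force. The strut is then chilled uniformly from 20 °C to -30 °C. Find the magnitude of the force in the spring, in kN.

If the spring were absent the strut would shorten by αΔT L = 11.3×10⁻⁶ × 50 × 1850 = 1.045 mm.
Let P be the tensile force in the spring. The strut extends elastically by PL/(AE) and the spring stretches by P/k; together these equal δ_free.
So P = δ_free / [L/(AE) + 1/k] = 1.045 / [ 1850/(2325×210×10³) + 1/(440×10³) ].
P = 1.045 / 6.062×10⁻⁶ = 172400 N.

P ≈ 172 kN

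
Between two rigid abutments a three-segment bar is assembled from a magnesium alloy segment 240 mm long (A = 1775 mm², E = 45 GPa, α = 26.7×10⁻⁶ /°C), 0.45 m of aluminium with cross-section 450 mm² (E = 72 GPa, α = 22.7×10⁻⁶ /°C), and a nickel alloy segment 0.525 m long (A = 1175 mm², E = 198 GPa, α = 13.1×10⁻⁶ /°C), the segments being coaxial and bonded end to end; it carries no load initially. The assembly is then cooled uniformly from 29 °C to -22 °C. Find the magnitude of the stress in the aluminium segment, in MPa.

σ ≈ 139 MPa (tensile)

Free thermal contraction of the whole bar: Σ αᵢΔT Lᵢ = 26.7×10⁻⁶×51×240 + 22.7×10⁻⁶×51×450 + 13.1×10⁻⁶×51×525 = 1.199 mm.
The rigid supports impose zero overall length change; the single axial force P common to all segments must satisfy P Σ Lᵢ/(AᵢEᵢ) = δ_free.
Σ Lᵢ/(AᵢEᵢ) = 240/(1775×45×10³) + 450/(450×72×10³) + 525/(1175×198×10³) = 1.915×10⁻⁵ mm/N.
Hence P = δ_free / Σ(L/AE) = 1.199/1.915×10⁻⁵ = 62.59 kN (tensile).
σ_{aluminium} = P / A = 62590 / 450 = 139.1 MPa.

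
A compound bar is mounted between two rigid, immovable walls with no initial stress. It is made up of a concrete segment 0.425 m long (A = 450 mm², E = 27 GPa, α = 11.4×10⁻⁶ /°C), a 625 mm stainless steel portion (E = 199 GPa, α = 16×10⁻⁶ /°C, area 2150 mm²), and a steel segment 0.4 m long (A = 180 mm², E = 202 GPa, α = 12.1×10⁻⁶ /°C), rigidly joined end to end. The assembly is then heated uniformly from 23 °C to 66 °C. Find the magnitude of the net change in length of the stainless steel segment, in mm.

With the walls removed the bar would change length by δ_free = Σ αᵢΔT Lᵢ = 11.4×10⁻⁶×43×425 + 16×10⁻⁶×43×625 + 12.1×10⁻⁶×43×400 = 0.8465 mm.
The rigid supports impose zero overall length change; the single axial force P common to all segments must satisfy P Σ Lᵢ/(AᵢEᵢ) = δ_free.
Σ Lᵢ/(AᵢEᵢ) = 425/(450×27×10³) + 625/(2150×199×10³) + 400/(180×202×10³) = 4.744×10⁻⁵ mm/N.
So P = 0.8465 / 4.744×10⁻⁵ = 17.84 kN, compressive.
For the stainless steel segment, free thermal change = 16×10⁻⁶×43×625 = 0.43 mm and elastic change from P = 17840×625/(2150×199×10³) = 0.02606 mm; these oppose, so the net change is 0.404 mm (segment lengthens).

|ΔL| ≈ 0.404 mm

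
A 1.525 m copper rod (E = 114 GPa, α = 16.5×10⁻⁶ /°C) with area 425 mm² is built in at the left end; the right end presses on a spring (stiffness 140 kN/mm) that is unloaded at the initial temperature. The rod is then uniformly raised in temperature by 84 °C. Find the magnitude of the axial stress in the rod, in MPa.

If the spring were absent the rod would lengthen by αΔT L = 16.5×10⁻⁶ × 84 × 1525 = 2.114 mm.
Let P be the compressive force at the spring. The rod shortens elastically by PL/(AE) and the spring compresses by P/k; together these equal δ_free.
P [ L/(AE) + 1/k ] = δ_free → P [ 1525/(425×114×10³) + 1/(140×10³) ] = 2.114.
P = 2.114 / 3.862×10⁻⁵ = 54730 N.
σ = P/A = 54730/425 = 128.8 MPa.

σ ≈ 129 MPa (compressive)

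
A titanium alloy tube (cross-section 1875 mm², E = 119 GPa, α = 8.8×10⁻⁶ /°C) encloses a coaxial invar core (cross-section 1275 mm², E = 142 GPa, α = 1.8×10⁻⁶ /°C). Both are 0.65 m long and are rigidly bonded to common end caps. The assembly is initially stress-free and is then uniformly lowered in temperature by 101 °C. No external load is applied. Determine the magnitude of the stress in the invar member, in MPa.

σ ≈ 55.4 MPa (compressive)

Equilibrium of a rigid end plate with no external load gives equal and opposite internal forces ±P in the two members. Since α_{titanium alloy} > α_{invar}, cooling drives the titanium alloy into tension and the invar into compression.
Compatibility of the two members (thermal + elastic change equal): (α₁ − α₂)ΔT = P·[1/(A₁E₁) + 1/(A₂E₂)].
|α₁ − α₂|·ΔT = 7×10⁻⁶ × 101 = 0.000707.
1/(A₁E₁) + 1/(A₂E₂) = 1/(1875×119×10³) + 1/(1275×142×10³) = 1.001×10⁻⁸ N⁻¹.
P = 0.000707 / 1.001×10⁻⁸ = 70660 N = 70.66 kN.
σ_{invar} = P/A₂ = 70660/1275 = 55.42 MPa, compressive.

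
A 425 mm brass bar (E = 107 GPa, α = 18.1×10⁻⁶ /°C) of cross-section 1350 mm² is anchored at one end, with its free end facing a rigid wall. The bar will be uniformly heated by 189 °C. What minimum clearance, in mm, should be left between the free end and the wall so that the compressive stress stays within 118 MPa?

Free expansion if unrestrained: δ_free = αΔT L = 18.1×10⁻⁶ × 189 × 425 = 1.454 mm.
A stress of 118 MPa corresponds to the wall pushing the bar back by σL/E = 118×425/(107×10³) = 0.4687 mm.
The gap must absorb the remainder: g_min = 1.454 − 0.4687 = 0.9852 mm.

g ≈ 0.985 mm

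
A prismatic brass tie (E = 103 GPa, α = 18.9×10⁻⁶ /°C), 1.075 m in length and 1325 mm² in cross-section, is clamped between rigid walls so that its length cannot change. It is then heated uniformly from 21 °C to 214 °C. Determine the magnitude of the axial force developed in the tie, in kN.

P ≈ 498 kN (compressive)

Full restraint means ε = 0, so the stress is σ = EαΔT = 103×10³ × 18.9×10⁻⁶ × 193 = 375.7 MPa.
Then P = σA = 375.7 × 1325 mm² = 497.8 kN, compressive.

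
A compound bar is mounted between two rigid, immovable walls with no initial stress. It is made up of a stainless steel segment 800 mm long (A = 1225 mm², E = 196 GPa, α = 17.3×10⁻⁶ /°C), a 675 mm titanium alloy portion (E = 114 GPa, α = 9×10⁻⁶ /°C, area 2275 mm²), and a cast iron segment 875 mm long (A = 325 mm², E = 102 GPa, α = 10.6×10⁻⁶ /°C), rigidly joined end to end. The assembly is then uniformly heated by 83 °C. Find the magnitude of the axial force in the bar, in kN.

P ≈ 74.9 kN (compressive)

Free thermal expansion of the whole bar: Σ αᵢΔT Lᵢ = 17.3×10⁻⁶×83×800 + 9×10⁻⁶×83×675 + 10.6×10⁻⁶×83×875 = 2.423 mm.
The rigid supports impose zero overall length change; the single axial force P common to all segments must satisfy P Σ Lᵢ/(AᵢEᵢ) = δ_free.
Σ Lᵢ/(AᵢEᵢ) = 800/(1225×196×10³) + 675/(2275×114×10³) + 875/(325×102×10³) = 3.233×10⁻⁵ mm/N.
So P = 2.423 / 3.233×10⁻⁵ = 74.94 kN, compressive.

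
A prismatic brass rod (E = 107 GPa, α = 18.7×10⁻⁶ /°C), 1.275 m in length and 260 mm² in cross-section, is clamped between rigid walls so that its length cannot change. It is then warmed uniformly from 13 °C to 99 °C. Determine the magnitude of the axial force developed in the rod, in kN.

P ≈ 44.7 kN (compressive)

The ends cannot move, so σ = EαΔT = 107×10³ × 18.7×10⁻⁶ × 86 = 172.1 MPa.
P = AEαΔT = 260 × 107×10³ × 18.7×10⁻⁶ × 86 = 44.74 kN (compressive).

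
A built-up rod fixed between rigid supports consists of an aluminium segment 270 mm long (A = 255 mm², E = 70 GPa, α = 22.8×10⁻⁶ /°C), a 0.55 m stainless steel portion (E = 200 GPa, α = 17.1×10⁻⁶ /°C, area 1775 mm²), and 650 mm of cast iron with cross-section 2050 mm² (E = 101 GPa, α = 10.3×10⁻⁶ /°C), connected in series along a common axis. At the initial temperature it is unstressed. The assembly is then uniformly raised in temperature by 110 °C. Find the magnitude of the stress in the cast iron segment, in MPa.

σ ≈ 60.3 MPa (compressive)

With the walls removed the bar would change length by δ_free = Σ αᵢΔT Lᵢ = 22.8×10⁻⁶×110×270 + 17.1×10⁻⁶×110×550 + 10.3×10⁻⁶×110×650 = 2.448 mm.
The walls prevent any net length change, so an axial force P (same in every segment) develops. Compatibility: P · Σ Lᵢ/(AᵢEᵢ) = δ_free.
The series flexibility is Σ Lᵢ/(AᵢEᵢ) = 270/(255×70×10³) + 550/(1775×200×10³) + 650/(2050×101×10³) = 1.981×10⁻⁵ mm/N.
P = 2.448 / 1.981×10⁻⁵ = 123600 N = 123.6 kN, compressive.
σ_{cast iron} = P / A = 123600 / 2050 = 60.27 MPa.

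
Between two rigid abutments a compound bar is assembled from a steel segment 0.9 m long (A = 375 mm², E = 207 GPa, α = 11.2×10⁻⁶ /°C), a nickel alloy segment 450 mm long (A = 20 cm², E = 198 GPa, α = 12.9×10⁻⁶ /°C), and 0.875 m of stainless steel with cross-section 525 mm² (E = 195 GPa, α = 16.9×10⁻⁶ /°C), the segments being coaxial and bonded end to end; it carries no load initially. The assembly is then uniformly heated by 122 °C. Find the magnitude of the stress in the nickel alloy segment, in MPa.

Free thermal expansion of the whole bar: Σ αᵢΔT Lᵢ = 11.2×10⁻⁶×122×900 + 12.9×10⁻⁶×122×450 + 16.9×10⁻⁶×122×875 = 3.742 mm.
Since the ends are fixed, an axial force P builds up, equal in every segment, with P · Σ Lᵢ/(AᵢEᵢ) = δ_free.
The series flexibility is Σ Lᵢ/(AᵢEᵢ) = 900/(375×207×10³) + 450/(2000×198×10³) + 875/(525×195×10³) = 2.128×10⁻⁵ mm/N.
So P = 3.742 / 2.128×10⁻⁵ = 175.9 kN, compressive.
σ_{nickel alloy} = P / A = 175900 / 2000 = 87.93 MPa.

σ ≈ 87.9 MPa (compressive)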